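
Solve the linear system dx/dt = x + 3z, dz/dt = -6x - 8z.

x(t) = K_1e^(-2t) - K_2e^(-5t), z(t) = -K_1e^(-2t) + 2K_2e^(-5t)

Coefficient matrix A = [[1, 3], [-6, -8]].
Characteristic polynomial det(A - λI) = λ^2 + 7λ + 10 = 0.
Eigenvalues λ = -2, -5.
For λ=-2: (A-λI) row 1 is [3, 3], so an eigenvector is (1, -1).
For λ=-5: (A-λI) row 1 is [6, 3], so an eigenvector is (-1, 2).
General solution: K_1e^(-2t)(1,-1) + K_2e^(-5t)(-1,2).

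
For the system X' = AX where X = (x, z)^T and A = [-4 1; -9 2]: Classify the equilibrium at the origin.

stable improper node

A = [[-4,1],[-9,2]]; det(A-λI) = λ^2 + 2λ + 1.
repeated λ = -1 with a single eigenvector.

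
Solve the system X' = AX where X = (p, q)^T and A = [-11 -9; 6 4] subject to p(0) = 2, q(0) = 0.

Coefficient matrix A = [[-11, -9], [6, 4]].
Characteristic polynomial det(A - λI) = λ^2 + 7λ + 10 = 0.
Eigenvalues λ = -5, -2.
For λ=-5: (A-λI) row 1 is [-6, -9], so an eigenvector is (3, -2).
For λ=-2: (A-λI) row 1 is [-9, -9], so an eigenvector is (-1, 1).
General solution: K_1e^(-5t)(3,-2) + K_2e^(-2t)(-1,1).
Applying p(0)=2, q(0)=0 gives K_1=2, K_2=4.

p(t) = -4e^(-2t) + 6e^(-5t), q(t) = 4e^(-2t) - 4e^(-5t)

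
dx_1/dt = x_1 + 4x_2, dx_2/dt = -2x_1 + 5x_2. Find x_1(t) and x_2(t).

Coefficient matrix A = [[1, 4], [-2, 5]].
Characteristic polynomial det(A - λI) = λ^2 - 6λ + 13 = 0.
Eigenvalues λ = 3 ± 2i (complex conjugate pair).
For λ=3+2i: an eigenvector is (-1,0) - i(1,1) = (-1 - i, 0 - i).
A real fundamental pair from Re and Im of e^((3+2i)t)v: X_1 = e^(3t)(cos(2t)·(-1,0) + sin(2t)·(1,1)), X_2 = e^(3t)(sin(2t)·(-1,0) - cos(2t)·(1,1)).
General solution: c_1X_1 + c_2X_2.

x_1(t) = c_1e^(3t)sin(2t) - c_1e^(3t)cos(2t) - c_2e^(3t)sin(2t) - c_2e^(3t)cos(2t), x_2(t) = c_1e^(3t)sin(2t) - c_2e^(3t)cos(2t)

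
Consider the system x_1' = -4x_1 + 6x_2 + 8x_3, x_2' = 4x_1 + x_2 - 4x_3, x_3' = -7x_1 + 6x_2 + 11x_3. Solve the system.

Coefficient matrix A = [[-4, 6, 8], [4, 1, -4], [-7, 6, 11]].
det(A - λI) = 0 gives eigenvalues λ = 3, 1, 4.
For λ=3: eigenvector (4,-2,5).
For λ=1: eigenvector (-2,1,-2).
For λ=4: eigenvector (1,0,1).
General solution: K_1e^(3t)(4,-2,5) + K_2e^(t)(-2,1,-2) + K_3e^(4t)(1,0,1).

x_1(t) = 4K_1e^(3t) - 2K_2e^(t) + K_3e^(4t), x_2(t) = -2K_1e^(3t) + K_2e^(t), x_3(t) = 5K_1e^(3t) - 2K_2e^(t) + K_3e^(4t)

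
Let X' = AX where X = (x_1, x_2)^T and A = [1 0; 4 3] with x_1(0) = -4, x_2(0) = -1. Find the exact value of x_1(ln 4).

A = [[1,0],[4,3]]; eigenvalues λ = 3, 1.
Eigenvectors: (0,-1) for λ=3, (1,-2) for λ=1.
From the initial condition, c_1 = 9, c_2 = -4.
x_1(ln 4) = (9)(4^3)(0) + (-4)(4^1)(1) = -16.

-16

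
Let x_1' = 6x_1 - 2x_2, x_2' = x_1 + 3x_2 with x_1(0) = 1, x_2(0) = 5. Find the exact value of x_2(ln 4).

A = [[6,-2],[1,3]]; eigenvalues λ = 4, 5.
Eigenvectors: (-1,-1) for λ=4, (2,1) for λ=5.
From the initial condition, c_1 = -9, c_2 = -4.
x_2(ln 4) = (-9)(4^4)(-1) + (-4)(4^5)(1) = -1792.

-1792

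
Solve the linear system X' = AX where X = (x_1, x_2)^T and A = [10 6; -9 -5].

Coefficient matrix A = [[10, 6], [-9, -5]].
Characteristic polynomial det(A - λI) = λ^2 - 5λ + 4 = 0.
Eigenvalues λ = 1, 4.
For λ=1: (A-λI) row 1 is [9, 6], so an eigenvector is (2, -3).
For λ=4: (A-λI) row 1 is [6, 6], so an eigenvector is (-1, 1).
General solution: K_1e^(t)(2,-3) + K_2e^(4t)(-1,1).

x_1(t) = 2K_1e^(t) - K_2e^(4t), x_2(t) = -3K_1e^(t) + K_2e^(4t)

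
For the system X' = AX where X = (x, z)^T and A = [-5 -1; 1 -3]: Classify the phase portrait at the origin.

A = [[-5,-1],[1,-3]]; det(A-λI) = λ^2 + 8λ + 16.
repeated λ = -4 with a single eigenvector.

stable improper node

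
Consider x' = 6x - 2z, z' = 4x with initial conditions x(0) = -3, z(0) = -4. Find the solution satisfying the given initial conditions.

Coefficient matrix A = [[6, -2], [4, 0]].
Characteristic polynomial det(A - λI) = λ^2 - 6λ + 8 = 0.
Eigenvalues λ = 4, 2.
For λ=4: (A-λI) row 1 is [2, -2], so an eigenvector is (1, 1).
For λ=2: (A-λI) row 1 is [4, -2], so an eigenvector is (1, 2).
General solution: K_1e^(4t)(1,1) + K_2e^(2t)(1,2).
Applying x(0)=-3, z(0)=-4 gives K_1=-2, K_2=-1.

x(t) = -2e^(4t) - e^(2t), z(t) = -2e^(4t) - 2e^(2t)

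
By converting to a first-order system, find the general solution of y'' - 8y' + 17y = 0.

y(t) = C_1e^(4t)cos(t) + C_2e^(4t)sin(t)

Let x_1 = y, x_2 = y'. Then x_1' = x_2 and x_2' = -17x_1 + 8x_2.
A = [[0,1],[-17,8]]; det(A-λI) = λ^2 - 8λ + 17.
Eigenvalues λ = 4 ± i.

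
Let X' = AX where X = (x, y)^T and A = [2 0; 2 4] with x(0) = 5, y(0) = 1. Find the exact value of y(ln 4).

1456

A = [[2,0],[2,4]]; eigenvalues λ = 2, 4.
Eigenvectors: (1,-1) for λ=2, (0,-1) for λ=4.
From the initial condition, c_1 = 5, c_2 = -6.
y(ln 4) = (5)(4^2)(-1) + (-6)(4^4)(-1) = 1456.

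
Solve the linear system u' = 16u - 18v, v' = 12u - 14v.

u(t) = -K_1e^(-2t) - 3K_2e^(4t), v(t) = -K_1e^(-2t) - 2K_2e^(4t)

Coefficient matrix A = [[16, -18], [12, -14]].
Characteristic polynomial det(A - λI) = λ^2 - 2λ - 8 = 0.
Eigenvalues λ = -2, 4.
For λ=-2: (A-λI) row 1 is [18, -18], so an eigenvector is (-1, -1).
For λ=4: (A-λI) row 1 is [12, -18], so an eigenvector is (-3, -2).
General solution: K_1e^(-2t)(-1,-1) + K_2e^(4t)(-3,-2).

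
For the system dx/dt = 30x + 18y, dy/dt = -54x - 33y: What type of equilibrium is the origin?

saddle

A = [[30,18],[-54,-33]]; det(A-λI) = λ^2 + 3λ - 18.
λ = -6, 3: opposite signs.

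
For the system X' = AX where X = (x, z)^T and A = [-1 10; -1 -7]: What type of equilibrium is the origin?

A = [[-1,10],[-1,-7]]; det(A-λI) = λ^2 + 8λ + 17.
λ = -4 ± i: negative real part.

stable spiral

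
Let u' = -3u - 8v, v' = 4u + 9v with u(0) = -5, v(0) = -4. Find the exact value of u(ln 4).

13240

A = [[-3,-8],[4,9]]; eigenvalues λ = 5, 1.
Eigenvectors: (1,-1) for λ=5, (2,-1) for λ=1.
From the initial condition, c_1 = 13, c_2 = -9.
u(ln 4) = (13)(4^5)(1) + (-9)(4^1)(2) = 13240.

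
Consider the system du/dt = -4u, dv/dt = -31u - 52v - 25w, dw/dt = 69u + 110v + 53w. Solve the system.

u(t) = K_1e^(-4t), v(t) = 3K_1e^(-4t) - 5K_2e^(3t) + K_3e^(-2t), w(t) = -7K_1e^(-4t) + 11K_2e^(3t) - 2K_3e^(-2t)

Coefficient matrix A = [[-4, 0, 0], [-31, -52, -25], [69, 110, 53]].
det(A - λI) = 0 gives eigenvalues λ = -4, 3, -2.
For λ=-4: eigenvector (1,3,-7).
For λ=3: eigenvector (0,-5,11).
For λ=-2: eigenvector (0,1,-2).
General solution: K_1e^(-4t)(1,3,-7) + K_2e^(3t)(0,-5,11) + K_3e^(-2t)(0,1,-2).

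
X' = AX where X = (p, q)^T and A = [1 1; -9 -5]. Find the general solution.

Coefficient matrix A = [[1, 1], [-9, -5]].
Characteristic polynomial det(A - λI) = λ^2 + 4λ + 4 = 0.
Single eigenvalue λ = -2 with algebraic multiplicity 2.
Eigenvector v = (1,-3); generalized eigenvector w with (A-λI)w=v is (0,1).
General solution: e^(-2t)[C_1·v + C_2·(t·v + w)].

p(t) = C_1e^(-2t) + C_2te^(-2t), q(t) = -3C_1e^(-2t) - 3C_2te^(-2t) + C_2e^(-2t)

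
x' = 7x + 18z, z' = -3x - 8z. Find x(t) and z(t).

Coefficient matrix A = [[7, 18], [-3, -8]].
Characteristic polynomial det(A - λI) = λ^2 + λ - 2 = 0.
Eigenvalues λ = -2, 1.
For λ=-2: (A-λI) row 1 is [9, 18], so an eigenvector is (-2, 1).
For λ=1: (A-λI) row 1 is [6, 18], so an eigenvector is (-3, 1).
General solution: C_1e^(-2t)(-2,1) + C_2e^(t)(-3,1).

x(t) = -2C_1e^(-2t) - 3C_2e^(t), z(t) = C_1e^(-2t) + C_2e^(t)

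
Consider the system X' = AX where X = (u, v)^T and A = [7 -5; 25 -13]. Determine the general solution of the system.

u(t) = C_1e^(-3t)cos(5t) + C_2e^(-3t)sin(5t), v(t) = C_1e^(-3t)sin(5t) + 2C_1e^(-3t)cos(5t) + 2C_2e^(-3t)sin(5t) - C_2e^(-3t)cos(5t)

Coefficient matrix A = [[7, -5], [25, -13]].
Characteristic polynomial det(A - λI) = λ^2 + 6λ + 34 = 0.
Eigenvalues λ = -3 ± 5i (complex conjugate pair).
For λ=-3+5i: an eigenvector is (1,2) - i(0,1) = (1, 2 - i).
A real fundamental pair from Re and Im of e^((-3+5i)t)v: X_1 = e^(-3t)(cos(5t)·(1,2) + sin(5t)·(0,1)), X_2 = e^(-3t)(sin(5t)·(1,2) - cos(5t)·(0,1)).
General solution: C_1X_1 + C_2X_2.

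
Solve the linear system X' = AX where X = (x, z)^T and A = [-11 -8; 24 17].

x(t) = 2C_1e^(t) + C_2e^(5t), z(t) = -3C_1e^(t) - 2C_2e^(5t)

Coefficient matrix A = [[-11, -8], [24, 17]].
Characteristic polynomial det(A - λI) = λ^2 - 6λ + 5 = 0.
Eigenvalues λ = 1, 5.
For λ=1: (A-λI) row 1 is [-12, -8], so an eigenvector is (2, -3).
For λ=5: (A-λI) row 1 is [-16, -8], so an eigenvector is (1, -2).
General solution: C_1e^(t)(2,-3) + C_2e^(5t)(1,-2).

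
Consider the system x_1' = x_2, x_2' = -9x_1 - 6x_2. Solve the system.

Coefficient matrix A = [[0, 1], [-9, -6]].
Characteristic polynomial det(A - λI) = λ^2 + 6λ + 9 = 0.
Single eigenvalue λ = -3 with algebraic multiplicity 2.
Eigenvector v = (1,-3); generalized eigenvector w with (A-λI)w=v is (1,-2).
General solution: e^(-3t)[K_1·v + K_2·(t·v + w)].

x_1(t) = K_1e^(-3t) + K_2te^(-3t) + K_2e^(-3t), x_2(t) = -3K_1e^(-3t) - 3K_2te^(-3t) - 2K_2e^(-3t)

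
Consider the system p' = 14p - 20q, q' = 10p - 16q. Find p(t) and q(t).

p(t) = -C_1e^(-6t) - 2C_2e^(4t), q(t) = -C_1e^(-6t) - C_2e^(4t)

Coefficient matrix A = [[14, -20], [10, -16]].
Characteristic polynomial det(A - λI) = λ^2 + 2λ - 24 = 0.
Eigenvalues λ = -6, 4.
For λ=-6: (A-λI) row 1 is [20, -20], so an eigenvector is (-1, -1).
For λ=4: (A-λI) row 1 is [10, -20], so an eigenvector is (-2, -1).
General solution: C_1e^(-6t)(-1,-1) + C_2e^(4t)(-2,-1).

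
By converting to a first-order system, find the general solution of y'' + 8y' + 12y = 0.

Let x_1 = y, x_2 = y'. Then x_1' = x_2 and x_2' = -12x_1 - 8x_2.
A = [[0,1],[-12,-8]]; det(A-λI) = λ^2 + 8λ + 12.
Eigenvalues λ = -6, -2 with eigenvectors (1,-6), (1,-2).

y(t) = c_1e^(-6t) + c_2e^(-2t)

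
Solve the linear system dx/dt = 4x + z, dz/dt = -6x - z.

Coefficient matrix A = [[4, 1], [-6, -1]].
Characteristic polynomial det(A - λI) = λ^2 - 3λ + 2 = 0.
Eigenvalues λ = 2, 1.
For λ=2: (A-λI) row 1 is [2, 1], so an eigenvector is (-1, 2).
For λ=1: (A-λI) row 1 is [3, 1], so an eigenvector is (-1, 3).
General solution: C_1e^(2t)(-1,2) + C_2e^(t)(-1,3).

x(t) = -C_1e^(2t) - C_2e^(t), z(t) = 2C_1e^(2t) + 3C_2e^(t)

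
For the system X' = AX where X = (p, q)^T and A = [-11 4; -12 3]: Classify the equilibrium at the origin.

A = [[-11,4],[-12,3]]; det(A-λI) = λ^2 + 8λ + 15.
λ = -3, -5: both negative.

stable node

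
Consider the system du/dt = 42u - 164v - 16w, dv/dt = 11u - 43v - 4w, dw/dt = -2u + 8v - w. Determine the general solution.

u(t) = 4c_1e^(t) - 3c_2e^(-2t) + 8c_3e^(-t), v(t) = c_1e^(t) - c_2e^(-2t) + 2c_3e^(-t), w(t) = 2c_2e^(-2t) + c_3e^(-t)

Coefficient matrix A = [[42, -164, -16], [11, -43, -4], [-2, 8, -1]].
det(A - λI) = 0 gives eigenvalues λ = 1, -2, -1.
For λ=1: eigenvector (4,1,0).
For λ=-2: eigenvector (-3,-1,2).
For λ=-1: eigenvector (8,2,1).
General solution: c_1e^(t)(4,1,0) + c_2e^(-2t)(-3,-1,2) + c_3e^(-t)(8,2,1).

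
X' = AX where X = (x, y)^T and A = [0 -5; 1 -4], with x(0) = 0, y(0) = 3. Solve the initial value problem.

Coefficient matrix A = [[0, -5], [1, -4]].
Characteristic polynomial det(A - λI) = λ^2 + 4λ + 5 = 0.
Eigenvalues λ = -2 ± i (complex conjugate pair).
For λ=-2+i: an eigenvector is (-1,0) - i(-2,-1) = (-1 + 2i, 0 + i).
A real fundamental pair from Re and Im of e^((-2+i)t)v: X_1 = e^(-2t)(cos(t)·(-1,0) + sin(t)·(-2,-1)), X_2 = e^(-2t)(sin(t)·(-1,0) - cos(t)·(-2,-1)).
General solution: c_1X_1 + c_2X_2.
Applying x(0)=0, y(0)=3 gives c_1=6, c_2=3.

x(t) = -15e^(-2t)sin(t), y(t) = -6e^(-2t)sin(t) + 3e^(-2t)cos(t)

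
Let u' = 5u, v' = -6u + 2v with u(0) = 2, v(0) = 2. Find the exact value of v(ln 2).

A = [[5,0],[-6,2]]; eigenvalues λ = 5, 2.
Eigenvectors: (1,-2) for λ=5, (0,-1) for λ=2.
From the initial condition, c_1 = 2, c_2 = -6.
v(ln 2) = (2)(2^5)(-2) + (-6)(2^2)(-1) = -104.

-104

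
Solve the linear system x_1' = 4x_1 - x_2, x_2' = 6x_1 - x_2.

x_1(t) = -C_1e^(2t) + C_2e^(t), x_2(t) = -2C_1e^(2t) + 3C_2e^(t)

Coefficient matrix A = [[4, -1], [6, -1]].
Characteristic polynomial det(A - λI) = λ^2 - 3λ + 2 = 0.
Eigenvalues λ = 2, 1.
For λ=2: (A-λI) row 1 is [2, -1], so an eigenvector is (-1, -2).
For λ=1: (A-λI) row 1 is [3, -1], so an eigenvector is (1, 3).
General solution: C_1e^(2t)(-1,-2) + C_2e^(t)(1,3).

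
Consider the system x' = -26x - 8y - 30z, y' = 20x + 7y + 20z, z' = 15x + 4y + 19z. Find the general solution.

Coefficient matrix A = [[-26, -8, -30], [20, 7, 20], [15, 4, 19]].
det(A - λI) = 0 gives eigenvalues λ = 4, -1, -3.
For λ=4: eigenvector (-1,0,1).
For λ=-1: eigenvector (-4,5,2).
For λ=-3: eigenvector (2,-2,-1).
General solution: C_1e^(4t)(-1,0,1) + C_2e^(-t)(-4,5,2) + C_3e^(-3t)(2,-2,-1).

x(t) = -C_1e^(4t) - 4C_2e^(-t) + 2C_3e^(-3t), y(t) = 5C_2e^(-t) - 2C_3e^(-3t), z(t) = C_1e^(4t) + 2C_2e^(-t) - C_3e^(-3t)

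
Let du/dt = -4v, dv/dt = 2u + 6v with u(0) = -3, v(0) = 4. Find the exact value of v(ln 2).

76

A = [[0,-4],[2,6]]; eigenvalues λ = 4, 2.
Eigenvectors: (-1,1) for λ=4, (2,-1) for λ=2.
From the initial condition, c_1 = 5, c_2 = 1.
v(ln 2) = (5)(2^4)(1) + (1)(2^2)(-1) = 76.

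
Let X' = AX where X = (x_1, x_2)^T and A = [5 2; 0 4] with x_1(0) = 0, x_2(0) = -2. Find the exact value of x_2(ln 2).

A = [[5,2],[0,4]]; eigenvalues λ = 4, 5.
Eigenvectors: (-2,1) for λ=4, (1,0) for λ=5.
From the initial condition, c_1 = -2, c_2 = -4.
x_2(ln 2) = (-2)(2^4)(1) + (-4)(2^5)(0) = -32.

-32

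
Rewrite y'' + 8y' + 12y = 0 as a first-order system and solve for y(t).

Let x_1 = y, x_2 = y'. Then x_1' = x_2 and x_2' = -12x_1 - 8x_2.
A = [[0,1],[-12,-8]]; det(A-λI) = λ^2 + 8λ + 12.
Eigenvalues λ = -2, -6 with eigenvectors (1,-2), (1,-6).

y(t) = C_1e^(-2t) + C_2e^(-6t)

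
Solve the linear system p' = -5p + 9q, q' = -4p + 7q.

p(t) = 3c_1e^(t) + 3c_2te^(t) + c_2e^(t), q(t) = 2c_1e^(t) + 2c_2te^(t) + c_2e^(t)

Coefficient matrix A = [[-5, 9], [-4, 7]].
Characteristic polynomial det(A - λI) = λ^2 - 2λ + 1 = 0.
Single eigenvalue λ = 1 with algebraic multiplicity 2.
Eigenvector v = (3,2); generalized eigenvector w with (A-λI)w=v is (1,1).
General solution: e^(t)[c_1·v + c_2·(t·v + w)].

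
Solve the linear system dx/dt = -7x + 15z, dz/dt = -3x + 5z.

Coefficient matrix A = [[-7, 15], [-3, 5]].
Characteristic polynomial det(A - λI) = λ^2 + 2λ + 10 = 0.
Eigenvalues λ = -1 ± 3i (complex conjugate pair).
For λ=-1+3i: an eigenvector is (1,0) - i(-2,-1) = (1 + 2i, 0 + i).
A real fundamental pair from Re and Im of e^((-1+3i)t)v: X_1 = e^(-t)(cos(3t)·(1,0) + sin(3t)·(-2,-1)), X_2 = e^(-t)(sin(3t)·(1,0) - cos(3t)·(-2,-1)).
General solution: K_1X_1 + K_2X_2.

x(t) = -2K_1e^(-t)sin(3t) + K_1e^(-t)cos(3t) + K_2e^(-t)sin(3t) + 2K_2e^(-t)cos(3t), z(t) = -K_1e^(-t)sin(3t) + K_2e^(-t)cos(3t)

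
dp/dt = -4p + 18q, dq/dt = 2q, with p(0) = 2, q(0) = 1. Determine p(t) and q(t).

p(t) = 3e^(2t) - e^(-4t), q(t) = e^(2t)

Coefficient matrix A = [[-4, 18], [0, 2]].
Characteristic polynomial det(A - λI) = λ^2 + 2λ - 8 = 0.
Eigenvalues λ = 2, -4.
For λ=2: (A-λI) row 1 is [-6, 18], so an eigenvector is (-3, -1).
For λ=-4: (A-λI) row 1 is [0, 18], so an eigenvector is (-1, 0).
General solution: c_1e^(2t)(-3,-1) + c_2e^(-4t)(-1,0).
Applying p(0)=2, q(0)=1 gives c_1=-1, c_2=1.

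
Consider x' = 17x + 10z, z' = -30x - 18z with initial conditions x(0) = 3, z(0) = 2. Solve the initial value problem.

x(t) = 16e^(2t) - 13e^(-3t), z(t) = -24e^(2t) + 26e^(-3t)

Coefficient matrix A = [[17, 10], [-30, -18]].
Characteristic polynomial det(A - λI) = λ^2 + λ - 6 = 0.
Eigenvalues λ = -3, 2.
For λ=-3: (A-λI) row 1 is [20, 10], so an eigenvector is (1, -2).
For λ=2: (A-λI) row 1 is [15, 10], so an eigenvector is (-2, 3).
General solution: K_1e^(-3t)(1,-2) + K_2e^(2t)(-2,3).
Applying x(0)=3, z(0)=2 gives K_1=-13, K_2=-8.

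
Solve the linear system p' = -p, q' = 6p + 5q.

Coefficient matrix A = [[-1, 0], [6, 5]].
Characteristic polynomial det(A - λI) = λ^2 - 4λ - 5 = 0.
Eigenvalues λ = -1, 5.
For λ=-1: (A-λI) row 2 is [6, 6], so an eigenvector is (1, -1).
For λ=5: (A-λI) row 1 is [-6, 0], so an eigenvector is (0, 1).
General solution: c_1e^(-t)(1,-1) + c_2e^(5t)(0,1).

p(t) = c_1e^(-t), q(t) = -c_1e^(-t) + c_2e^(5t)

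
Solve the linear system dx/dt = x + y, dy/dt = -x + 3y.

Coefficient matrix A = [[1, 1], [-1, 3]].
Characteristic polynomial det(A - λI) = λ^2 - 4λ + 4 = 0.
Single eigenvalue λ = 2 with algebraic multiplicity 2.
Eigenvector v = (-1,-1); generalized eigenvector w with (A-λI)w=v is (3,2).
General solution: e^(2t)[K_1·v + K_2·(t·v + w)].

x(t) = -K_1e^(2t) - K_2te^(2t) + 3K_2e^(2t), y(t) = -K_1e^(2t) - K_2te^(2t) + 2K_2e^(2t)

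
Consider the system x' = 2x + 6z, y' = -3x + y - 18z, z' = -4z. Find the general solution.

x(t) = C_1e^(-4t) + C_3e^(2t), y(t) = -3C_1e^(-4t) + C_2e^(t) - 3C_3e^(2t), z(t) = -C_1e^(-4t)

Coefficient matrix A = [[2, 0, 6], [-3, 1, -18], [0, 0, -4]].
det(A - λI) = 0 gives eigenvalues λ = -4, 1, 2.
For λ=-4: eigenvector (1,-3,-1).
For λ=1: eigenvector (0,1,0).
For λ=2: eigenvector (1,-3,0).
General solution: C_1e^(-4t)(1,-3,-1) + C_2e^(t)(0,1,0) + C_3e^(2t)(1,-3,0).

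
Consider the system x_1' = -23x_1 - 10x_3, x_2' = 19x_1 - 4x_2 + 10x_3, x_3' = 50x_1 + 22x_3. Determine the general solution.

x_1(t) = -c_2e^(-3t) - 2c_3e^(2t), x_2(t) = c_1e^(-4t) + c_2e^(-3t) + 2c_3e^(2t), x_3(t) = 2c_2e^(-3t) + 5c_3e^(2t)

Coefficient matrix A = [[-23, 0, -10], [19, -4, 10], [50, 0, 22]].
det(A - λI) = 0 gives eigenvalues λ = -4, -3, 2.
For λ=-4: eigenvector (0,1,0).
For λ=-3: eigenvector (-1,1,2).
For λ=2: eigenvector (-2,2,5).
General solution: c_1e^(-4t)(0,1,0) + c_2e^(-3t)(-1,1,2) + c_3e^(2t)(-2,2,5).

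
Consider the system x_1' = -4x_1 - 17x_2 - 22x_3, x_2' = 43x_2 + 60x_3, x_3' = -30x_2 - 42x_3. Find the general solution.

Coefficient matrix A = [[-4, -17, -22], [0, 43, 60], [0, -30, -42]].
det(A - λI) = 0 gives eigenvalues λ = -2, -4, 3.
For λ=-2: eigenvector (-1,4,-3).
For λ=-4: eigenvector (1,0,0).
For λ=3: eigenvector (-1,3,-2).
General solution: c_1e^(-2t)(-1,4,-3) + c_2e^(-4t)(1,0,0) + c_3e^(3t)(-1,3,-2).

x_1(t) = -c_1e^(-2t) + c_2e^(-4t) - c_3e^(3t), x_2(t) = 4c_1e^(-2t) + 3c_3e^(3t), x_3(t) = -3c_1e^(-2t) - 2c_3e^(3t)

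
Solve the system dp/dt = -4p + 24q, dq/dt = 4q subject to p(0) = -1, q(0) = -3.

p(t) = -9e^(4t) + 8e^(-4t), q(t) = -3e^(4t)

Coefficient matrix A = [[-4, 24], [0, 4]].
Characteristic polynomial det(A - λI) = λ^2 - 16 = 0.
Eigenvalues λ = 4, -4.
For λ=4: (A-λI) row 1 is [-8, 24], so an eigenvector is (3, 1).
For λ=-4: (A-λI) row 1 is [0, 24], so an eigenvector is (1, 0).
General solution: c_1e^(4t)(3,1) + c_2e^(-4t)(1,0).
Applying p(0)=-1, q(0)=-3 gives c_1=-3, c_2=8.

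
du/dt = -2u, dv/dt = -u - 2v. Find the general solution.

u(t) = -C_2e^(-2t), v(t) = C_1e^(-2t) + C_2te^(-2t) + 2C_2e^(-2t)

Coefficient matrix A = [[-2, 0], [-1, -2]].
Characteristic polynomial det(A - λI) = λ^2 + 4λ + 4 = 0.
Single eigenvalue λ = -2 with algebraic multiplicity 2.
Eigenvector v = (0,1); generalized eigenvector w with (A-λI)w=v is (-1,2).
General solution: e^(-2t)[C_1·v + C_2·(t·v + w)].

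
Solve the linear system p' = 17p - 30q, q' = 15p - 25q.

Coefficient matrix A = [[17, -30], [15, -25]].
Characteristic polynomial det(A - λI) = λ^2 + 8λ + 25 = 0.
Eigenvalues λ = -4 ± 3i (complex conjugate pair).
For λ=-4+3i: an eigenvector is (-3,-2) - i(-1,-1) = (-3 + i, -2 + i).
A real fundamental pair from Re and Im of e^((-4+3i)t)v: X_1 = e^(-4t)(cos(3t)·(-3,-2) + sin(3t)·(-1,-1)), X_2 = e^(-4t)(sin(3t)·(-3,-2) - cos(3t)·(-1,-1)).
General solution: C_1X_1 + C_2X_2.

p(t) = -C_1e^(-4t)sin(3t) - 3C_1e^(-4t)cos(3t) - 3C_2e^(-4t)sin(3t) + C_2e^(-4t)cos(3t), q(t) = -C_1e^(-4t)sin(3t) - 2C_1e^(-4t)cos(3t) - 2C_2e^(-4t)sin(3t) + C_2e^(-4t)cos(3t)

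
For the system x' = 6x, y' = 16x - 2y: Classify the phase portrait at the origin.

A = [[6,0],[16,-2]]; det(A-λI) = λ^2 - 4λ - 12.
λ = 6, -2: opposite signs.

saddle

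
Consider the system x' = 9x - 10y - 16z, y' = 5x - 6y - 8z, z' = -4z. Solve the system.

x(t) = 2C_1e^(4t) - C_2e^(-t) + 2C_3e^(-4t), y(t) = C_1e^(4t) - C_2e^(-t) + C_3e^(-4t), z(t) = C_3e^(-4t)

Coefficient matrix A = [[9, -10, -16], [5, -6, -8], [0, 0, -4]].
det(A - λI) = 0 gives eigenvalues λ = 4, -1, -4.
For λ=4: eigenvector (2,1,0).
For λ=-1: eigenvector (-1,-1,0).
For λ=-4: eigenvector (2,1,1).
General solution: C_1e^(4t)(2,1,0) + C_2e^(-t)(-1,-1,0) + C_3e^(-4t)(2,1,1).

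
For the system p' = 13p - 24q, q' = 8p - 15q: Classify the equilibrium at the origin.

saddle

A = [[13,-24],[8,-15]]; det(A-λI) = λ^2 + 2λ - 3.
λ = -3, 1: opposite signs.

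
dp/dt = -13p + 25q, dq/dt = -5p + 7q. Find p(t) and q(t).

Coefficient matrix A = [[-13, 25], [-5, 7]].
Characteristic polynomial det(A - λI) = λ^2 + 6λ + 34 = 0.
Eigenvalues λ = -3 ± 5i (complex conjugate pair).
For λ=-3+5i: an eigenvector is (-2,-1) - i(-1,0) = (-2 + i, -1).
A real fundamental pair from Re and Im of e^((-3+5i)t)v: X_1 = e^(-3t)(cos(5t)·(-2,-1) + sin(5t)·(-1,0)), X_2 = e^(-3t)(sin(5t)·(-2,-1) - cos(5t)·(-1,0)).
General solution: c_1X_1 + c_2X_2.

p(t) = -c_1e^(-3t)sin(5t) - 2c_1e^(-3t)cos(5t) - 2c_2e^(-3t)sin(5t) + c_2e^(-3t)cos(5t), q(t) = -c_1e^(-3t)cos(5t) - c_2e^(-3t)sin(5t)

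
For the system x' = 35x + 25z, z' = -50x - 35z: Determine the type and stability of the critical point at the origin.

center

A = [[35,25],[-50,-35]]; det(A-λI) = λ^2 + 25.
λ = 0 ± 5i: zero real part.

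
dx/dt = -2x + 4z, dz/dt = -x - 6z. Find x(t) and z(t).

Coefficient matrix A = [[-2, 4], [-1, -6]].
Characteristic polynomial det(A - λI) = λ^2 + 8λ + 16 = 0.
Single eigenvalue λ = -4 with algebraic multiplicity 2.
Eigenvector v = (-2,1); generalized eigenvector w with (A-λI)w=v is (-3,1).
General solution: e^(-4t)[C_1·v + C_2·(t·v + w)].

x(t) = -2C_1e^(-4t) - 2C_2te^(-4t) - 3C_2e^(-4t), z(t) = C_1e^(-4t) + C_2te^(-4t) + C_2e^(-4t)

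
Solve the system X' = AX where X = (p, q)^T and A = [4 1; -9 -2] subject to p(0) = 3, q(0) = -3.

p(t) = 6te^(t) + 3e^(t), q(t) = -18te^(t) - 3e^(t)

Coefficient matrix A = [[4, 1], [-9, -2]].
Characteristic polynomial det(A - λI) = λ^2 - 2λ + 1 = 0.
Single eigenvalue λ = 1 with algebraic multiplicity 2.
Eigenvector v = (-1,3); generalized eigenvector w with (A-λI)w=v is (-1,2).
General solution: e^(t)[K_1·v + K_2·(t·v + w)].
Applying p(0)=3, q(0)=-3 gives K_1=3, K_2=-6.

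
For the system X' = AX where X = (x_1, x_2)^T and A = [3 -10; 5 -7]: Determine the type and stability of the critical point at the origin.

A = [[3,-10],[5,-7]]; det(A-λI) = λ^2 + 4λ + 29.
λ = -2 ± 5i: negative real part.

stable spiral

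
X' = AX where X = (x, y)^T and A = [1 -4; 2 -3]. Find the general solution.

Coefficient matrix A = [[1, -4], [2, -3]].
Characteristic polynomial det(A - λI) = λ^2 + 2λ + 5 = 0.
Eigenvalues λ = -1 ± 2i (complex conjugate pair).
For λ=-1+2i: an eigenvector is (-1,-1) - i(1,0) = (-1 - i, -1).
A real fundamental pair from Re and Im of e^((-1+2i)t)v: X_1 = e^(-t)(cos(2t)·(-1,-1) + sin(2t)·(1,0)), X_2 = e^(-t)(sin(2t)·(-1,-1) - cos(2t)·(1,0)).
General solution: C_1X_1 + C_2X_2.

x(t) = C_1e^(-t)sin(2t) - C_1e^(-t)cos(2t) - C_2e^(-t)sin(2t) - C_2e^(-t)cos(2t), y(t) = -C_1e^(-t)cos(2t) - C_2e^(-t)sin(2t)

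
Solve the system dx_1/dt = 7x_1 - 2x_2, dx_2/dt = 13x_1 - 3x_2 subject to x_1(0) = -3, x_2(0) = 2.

x_1(t) = -19e^(2t)sin(t) - 3e^(2t)cos(t), x_2(t) = -49e^(2t)sin(t) + 2e^(2t)cos(t)

Coefficient matrix A = [[7, -2], [13, -3]].
Characteristic polynomial det(A - λI) = λ^2 - 4λ + 5 = 0.
Eigenvalues λ = 2 ± i (complex conjugate pair).
For λ=2+i: an eigenvector is (-1,-3) - i(1,2) = (-1 - i, -3 - 2i).
A real fundamental pair from Re and Im of e^((2+i)t)v: X_1 = e^(2t)(cos(t)·(-1,-3) + sin(t)·(1,2)), X_2 = e^(2t)(sin(t)·(-1,-3) - cos(t)·(1,2)).
General solution: C_1X_1 + C_2X_2.
Applying x_1(0)=-3, x_2(0)=2 gives C_1=-8, C_2=11.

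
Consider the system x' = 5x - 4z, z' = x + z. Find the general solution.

Coefficient matrix A = [[5, -4], [1, 1]].
Characteristic polynomial det(A - λI) = λ^2 - 6λ + 9 = 0.
Single eigenvalue λ = 3 with algebraic multiplicity 2.
Eigenvector v = (2,1); generalized eigenvector w with (A-λI)w=v is (-1,-1).
General solution: e^(3t)[C_1·v + C_2·(t·v + w)].

x(t) = 2C_1e^(3t) + 2C_2te^(3t) - C_2e^(3t), z(t) = C_1e^(3t) + C_2te^(3t) - C_2e^(3t)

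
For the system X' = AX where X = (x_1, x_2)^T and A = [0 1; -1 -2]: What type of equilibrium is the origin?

stable improper node

A = [[0,1],[-1,-2]]; det(A-λI) = λ^2 + 2λ + 1.
repeated λ = -1 with a single eigenvector.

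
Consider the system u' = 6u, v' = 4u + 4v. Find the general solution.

Coefficient matrix A = [[6, 0], [4, 4]].
Characteristic polynomial det(A - λI) = λ^2 - 10λ + 24 = 0.
Eigenvalues λ = 6, 4.
For λ=6: (A-λI) row 2 is [4, -2], so an eigenvector is (-1, -2).
For λ=4: (A-λI) row 1 is [2, 0], so an eigenvector is (0, -1).
General solution: C_1e^(6t)(-1,-2) + C_2e^(4t)(0,-1).

u(t) = -C_1e^(6t), v(t) = -2C_1e^(6t) - C_2e^(4t)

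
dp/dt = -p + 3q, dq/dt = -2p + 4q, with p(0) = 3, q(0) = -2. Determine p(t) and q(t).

p(t) = -12e^(2t) + 15e^(t), q(t) = -12e^(2t) + 10e^(t)

Coefficient matrix A = [[-1, 3], [-2, 4]].
Characteristic polynomial det(A - λI) = λ^2 - 3λ + 2 = 0.
Eigenvalues λ = 2, 1.
For λ=2: (A-λI) row 1 is [-3, 3], so an eigenvector is (-1, -1).
For λ=1: (A-λI) row 1 is [-2, 3], so an eigenvector is (3, 2).
General solution: K_1e^(2t)(-1,-1) + K_2e^(t)(3,2).
Applying p(0)=3, q(0)=-2 gives K_1=12, K_2=5.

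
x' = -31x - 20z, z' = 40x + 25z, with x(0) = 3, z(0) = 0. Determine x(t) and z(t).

Coefficient matrix A = [[-31, -20], [40, 25]].
Characteristic polynomial det(A - λI) = λ^2 + 6λ + 25 = 0.
Eigenvalues λ = -3 ± 4i (complex conjugate pair).
For λ=-3+4i: an eigenvector is (1,-1) - i(-2,3) = (1 + 2i, -1 - 3i).
A real fundamental pair from Re and Im of e^((-3+4i)t)v: X_1 = e^(-3t)(cos(4t)·(1,-1) + sin(4t)·(-2,3)), X_2 = e^(-3t)(sin(4t)·(1,-1) - cos(4t)·(-2,3)).
General solution: C_1X_1 + C_2X_2.
Applying x(0)=3, z(0)=0 gives C_1=9, C_2=-3.

x(t) = -21e^(-3t)sin(4t) + 3e^(-3t)cos(4t), z(t) = 30e^(-3t)sin(4t)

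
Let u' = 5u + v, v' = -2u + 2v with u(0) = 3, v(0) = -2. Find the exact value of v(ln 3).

-270

A = [[5,1],[-2,2]]; eigenvalues λ = 3, 4.
Eigenvectors: (-1,2) for λ=3, (1,-1) for λ=4.
From the initial condition, c_1 = 1, c_2 = 4.
v(ln 3) = (1)(3^3)(2) + (4)(3^4)(-1) = -270.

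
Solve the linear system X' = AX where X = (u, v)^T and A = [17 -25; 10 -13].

Coefficient matrix A = [[17, -25], [10, -13]].
Characteristic polynomial det(A - λI) = λ^2 - 4λ + 29 = 0.
Eigenvalues λ = 2 ± 5i (complex conjugate pair).
For λ=2+5i: an eigenvector is (1,1) - i(-2,-1) = (1 + 2i, 1 + i).
A real fundamental pair from Re and Im of e^((2+5i)t)v: X_1 = e^(2t)(cos(5t)·(1,1) + sin(5t)·(-2,-1)), X_2 = e^(2t)(sin(5t)·(1,1) - cos(5t)·(-2,-1)).
General solution: C_1X_1 + C_2X_2.

u(t) = -2C_1e^(2t)sin(5t) + C_1e^(2t)cos(5t) + C_2e^(2t)sin(5t) + 2C_2e^(2t)cos(5t), v(t) = -C_1e^(2t)sin(5t) + C_1e^(2t)cos(5t) + C_2e^(2t)sin(5t) + C_2e^(2t)cos(5t)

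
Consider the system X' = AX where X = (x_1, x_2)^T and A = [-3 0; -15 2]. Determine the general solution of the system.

Coefficient matrix A = [[-3, 0], [-15, 2]].
Characteristic polynomial det(A - λI) = λ^2 + λ - 6 = 0.
Eigenvalues λ = -3, 2.
For λ=-3: (A-λI) row 2 is [-15, 5], so an eigenvector is (1, 3).
For λ=2: (A-λI) row 1 is [-5, 0], so an eigenvector is (0, 1).
General solution: K_1e^(-3t)(1,3) + K_2e^(2t)(0,1).

x_1(t) = K_1e^(-3t), x_2(t) = 3K_1e^(-3t) + K_2e^(2t)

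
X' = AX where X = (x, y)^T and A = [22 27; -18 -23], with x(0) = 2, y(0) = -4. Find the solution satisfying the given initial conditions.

Coefficient matrix A = [[22, 27], [-18, -23]].
Characteristic polynomial det(A - λI) = λ^2 + λ - 20 = 0.
Eigenvalues λ = 4, -5.
For λ=4: (A-λI) row 1 is [18, 27], so an eigenvector is (-3, 2).
For λ=-5: (A-λI) row 1 is [27, 27], so an eigenvector is (1, -1).
General solution: K_1e^(4t)(-3,2) + K_2e^(-5t)(1,-1).
Applying x(0)=2, y(0)=-4 gives K_1=2, K_2=8.

x(t) = -6e^(4t) + 8e^(-5t), y(t) = 4e^(4t) - 8e^(-5t)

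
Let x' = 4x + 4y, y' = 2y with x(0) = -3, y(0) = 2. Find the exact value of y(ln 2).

8

A = [[4,4],[0,2]]; eigenvalues λ = 4, 2.
Eigenvectors: (1,0) for λ=4, (2,-1) for λ=2.
From the initial condition, c_1 = 1, c_2 = -2.
y(ln 2) = (1)(2^4)(0) + (-2)(2^2)(-1) = 8.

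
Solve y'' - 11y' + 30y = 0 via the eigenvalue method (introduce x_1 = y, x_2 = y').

Let x_1 = y, x_2 = y'. Then x_1' = x_2 and x_2' = -30x_1 + 11x_2.
A = [[0,1],[-30,11]]; det(A-λI) = λ^2 - 11λ + 30.
Eigenvalues λ = 6, 5 with eigenvectors (1,6), (1,5).

y(t) = K_1e^(6t) + K_2e^(5t)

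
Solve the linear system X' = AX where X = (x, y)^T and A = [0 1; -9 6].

x(t) = K_1e^(3t) + K_2te^(3t) - K_2e^(3t), y(t) = 3K_1e^(3t) + 3K_2te^(3t) - 2K_2e^(3t)

Coefficient matrix A = [[0, 1], [-9, 6]].
Characteristic polynomial det(A - λI) = λ^2 - 6λ + 9 = 0.
Single eigenvalue λ = 3 with algebraic multiplicity 2.
Eigenvector v = (1,3); generalized eigenvector w with (A-λI)w=v is (-1,-2).
General solution: e^(3t)[K_1·v + K_2·(t·v + w)].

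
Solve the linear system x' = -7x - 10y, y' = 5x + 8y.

x(t) = c_1e^(3t) + 2c_2e^(-2t), y(t) = -c_1e^(3t) - c_2e^(-2t)

Coefficient matrix A = [[-7, -10], [5, 8]].
Characteristic polynomial det(A - λI) = λ^2 - λ - 6 = 0.
Eigenvalues λ = 3, -2.
For λ=3: (A-λI) row 1 is [-10, -10], so an eigenvector is (1, -1).
For λ=-2: (A-λI) row 1 is [-5, -10], so an eigenvector is (2, -1).
General solution: c_1e^(3t)(1,-1) + c_2e^(-2t)(2,-1).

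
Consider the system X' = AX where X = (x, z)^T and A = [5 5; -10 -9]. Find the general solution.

x(t) = c_1e^(-2t)sin(t) - 2c_1e^(-2t)cos(t) - 2c_2e^(-2t)sin(t) - c_2e^(-2t)cos(t), z(t) = -c_1e^(-2t)sin(t) + 3c_1e^(-2t)cos(t) + 3c_2e^(-2t)sin(t) + c_2e^(-2t)cos(t)

Coefficient matrix A = [[5, 5], [-10, -9]].
Characteristic polynomial det(A - λI) = λ^2 + 4λ + 5 = 0.
Eigenvalues λ = -2 ± i (complex conjugate pair).
For λ=-2+i: an eigenvector is (-2,3) - i(1,-1) = (-2 - i, 3 + i).
A real fundamental pair from Re and Im of e^((-2+i)t)v: X_1 = e^(-2t)(cos(t)·(-2,3) + sin(t)·(1,-1)), X_2 = e^(-2t)(sin(t)·(-2,3) - cos(t)·(1,-1)).
General solution: c_1X_1 + c_2X_2.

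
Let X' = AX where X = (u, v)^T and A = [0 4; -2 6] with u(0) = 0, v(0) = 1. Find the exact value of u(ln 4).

480

A = [[0,4],[-2,6]]; eigenvalues λ = 4, 2.
Eigenvectors: (1,1) for λ=4, (-2,-1) for λ=2.
From the initial condition, c_1 = 2, c_2 = 1.
u(ln 4) = (2)(4^4)(1) + (1)(4^2)(-2) = 480.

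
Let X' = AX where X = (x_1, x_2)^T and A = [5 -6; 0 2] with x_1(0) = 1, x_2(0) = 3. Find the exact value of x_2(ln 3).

27

A = [[5,-6],[0,2]]; eigenvalues λ = 2, 5.
Eigenvectors: (-2,-1) for λ=2, (-1,0) for λ=5.
From the initial condition, c_1 = -3, c_2 = 5.
x_2(ln 3) = (-3)(3^2)(-1) + (5)(3^5)(0) = 27.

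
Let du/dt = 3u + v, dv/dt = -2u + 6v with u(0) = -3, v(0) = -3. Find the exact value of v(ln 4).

A = [[3,1],[-2,6]]; eigenvalues λ = 4, 5.
Eigenvectors: (-1,-1) for λ=4, (-1,-2) for λ=5.
From the initial condition, c_1 = 3, c_2 = 0.
v(ln 4) = (3)(4^4)(-1) + (0)(4^5)(-2) = -768.

-768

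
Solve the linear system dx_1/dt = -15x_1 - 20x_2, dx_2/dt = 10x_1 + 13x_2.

x_1(t) = 3c_1e^(-t)sin(2t) + c_1e^(-t)cos(2t) + c_2e^(-t)sin(2t) - 3c_2e^(-t)cos(2t), x_2(t) = -2c_1e^(-t)sin(2t) - c_1e^(-t)cos(2t) - c_2e^(-t)sin(2t) + 2c_2e^(-t)cos(2t)

Coefficient matrix A = [[-15, -20], [10, 13]].
Characteristic polynomial det(A - λI) = λ^2 + 2λ + 5 = 0.
Eigenvalues λ = -1 ± 2i (complex conjugate pair).
For λ=-1+2i: an eigenvector is (1,-1) - i(3,-2) = (1 - 3i, -1 + 2i).
A real fundamental pair from Re and Im of e^((-1+2i)t)v: X_1 = e^(-t)(cos(2t)·(1,-1) + sin(2t)·(3,-2)), X_2 = e^(-t)(sin(2t)·(1,-1) - cos(2t)·(3,-2)).
General solution: c_1X_1 + c_2X_2.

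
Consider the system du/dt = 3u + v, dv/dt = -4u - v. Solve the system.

u(t) = -c_1e^(t) - c_2te^(t), v(t) = 2c_1e^(t) + 2c_2te^(t) - c_2e^(t)

Coefficient matrix A = [[3, 1], [-4, -1]].
Characteristic polynomial det(A - λI) = λ^2 - 2λ + 1 = 0.
Single eigenvalue λ = 1 with algebraic multiplicity 2.
Eigenvector v = (-1,2); generalized eigenvector w with (A-λI)w=v is (0,-1).
General solution: e^(t)[c_1·v + c_2·(t·v + w)].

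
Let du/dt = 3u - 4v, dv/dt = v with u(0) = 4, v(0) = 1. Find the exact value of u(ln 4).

A = [[3,-4],[0,1]]; eigenvalues λ = 3, 1.
Eigenvectors: (1,0) for λ=3, (2,1) for λ=1.
From the initial condition, c_1 = 2, c_2 = 1.
u(ln 4) = (2)(4^3)(1) + (1)(4^1)(2) = 136.

136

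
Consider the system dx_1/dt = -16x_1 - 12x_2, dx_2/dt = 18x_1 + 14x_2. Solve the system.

Coefficient matrix A = [[-16, -12], [18, 14]].
Characteristic polynomial det(A - λI) = λ^2 + 2λ - 8 = 0.
Eigenvalues λ = -4, 2.
For λ=-4: (A-λI) row 1 is [-12, -12], so an eigenvector is (-1, 1).
For λ=2: (A-λI) row 1 is [-18, -12], so an eigenvector is (-2, 3).
General solution: c_1e^(-4t)(-1,1) + c_2e^(2t)(-2,3).

x_1(t) = -c_1e^(-4t) - 2c_2e^(2t), x_2(t) = c_1e^(-4t) + 3c_2e^(2t)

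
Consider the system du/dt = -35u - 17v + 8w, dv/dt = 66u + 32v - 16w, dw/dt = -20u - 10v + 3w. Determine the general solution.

Coefficient matrix A = [[-35, -17, 8], [66, 32, -16], [-20, -10, 3]].
det(A - λI) = 0 gives eigenvalues λ = 3, -2, -1.
For λ=3: eigenvector (2,-4,1).
For λ=-2: eigenvector (-1,1,-2).
For λ=-1: eigenvector (-1,2,0).
General solution: K_1e^(3t)(2,-4,1) + K_2e^(-2t)(-1,1,-2) + K_3e^(-t)(-1,2,0).

u(t) = 2K_1e^(3t) - K_2e^(-2t) - K_3e^(-t), v(t) = -4K_1e^(3t) + K_2e^(-2t) + 2K_3e^(-t), w(t) = K_1e^(3t) - 2K_2e^(-2t)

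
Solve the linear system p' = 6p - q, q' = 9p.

p(t) = C_1e^(3t) + C_2te^(3t), q(t) = 3C_1e^(3t) + 3C_2te^(3t) - C_2e^(3t)

Coefficient matrix A = [[6, -1], [9, 0]].
Characteristic polynomial det(A - λI) = λ^2 - 6λ + 9 = 0.
Single eigenvalue λ = 3 with algebraic multiplicity 2.
Eigenvector v = (1,3); generalized eigenvector w with (A-λI)w=v is (0,-1).
General solution: e^(3t)[C_1·v + C_2·(t·v + w)].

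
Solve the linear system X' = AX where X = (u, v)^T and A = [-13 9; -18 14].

u(t) = -c_1e^(-4t) - c_2e^(5t), v(t) = -c_1e^(-4t) - 2c_2e^(5t)

Coefficient matrix A = [[-13, 9], [-18, 14]].
Characteristic polynomial det(A - λI) = λ^2 - λ - 20 = 0.
Eigenvalues λ = -4, 5.
For λ=-4: (A-λI) row 1 is [-9, 9], so an eigenvector is (-1, -1).
For λ=5: (A-λI) row 1 is [-18, 9], so an eigenvector is (-1, -2).
General solution: c_1e^(-4t)(-1,-1) + c_2e^(5t)(-1,-2).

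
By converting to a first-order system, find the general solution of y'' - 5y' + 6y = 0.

Let x_1 = y, x_2 = y'. Then x_1' = x_2 and x_2' = -6x_1 + 5x_2.
A = [[0,1],[-6,5]]; det(A-λI) = λ^2 - 5λ + 6.
Eigenvalues λ = 3, 2 with eigenvectors (1,3), (1,2).

y(t) = c_1e^(3t) + c_2e^(2t)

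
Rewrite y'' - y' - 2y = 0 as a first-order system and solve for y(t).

Let x_1 = y, x_2 = y'. Then x_1' = x_2 and x_2' = 2x_1 + x_2.
A = [[0,1],[2,1]]; det(A-λI) = λ^2 - λ - 2.
Eigenvalues λ = -1, 2 with eigenvectors (1,-1), (1,2).

y(t) = C_1e^(-t) + C_2e^(2t)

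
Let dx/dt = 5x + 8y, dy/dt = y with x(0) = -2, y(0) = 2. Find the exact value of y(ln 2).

4

A = [[5,8],[0,1]]; eigenvalues λ = 1, 5.
Eigenvectors: (2,-1) for λ=1, (1,0) for λ=5.
From the initial condition, c_1 = -2, c_2 = 2.
y(ln 2) = (-2)(2^1)(-1) + (2)(2^5)(0) = 4.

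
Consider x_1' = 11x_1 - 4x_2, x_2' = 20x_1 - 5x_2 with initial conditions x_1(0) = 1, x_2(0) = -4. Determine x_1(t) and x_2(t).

Coefficient matrix A = [[11, -4], [20, -5]].
Characteristic polynomial det(A - λI) = λ^2 - 6λ + 25 = 0.
Eigenvalues λ = 3 ± 4i (complex conjugate pair).
For λ=3+4i: an eigenvector is (1,2) - i(0,1) = (1, 2 - i).
A real fundamental pair from Re and Im of e^((3+4i)t)v: X_1 = e^(3t)(cos(4t)·(1,2) + sin(4t)·(0,1)), X_2 = e^(3t)(sin(4t)·(1,2) - cos(4t)·(0,1)).
General solution: K_1X_1 + K_2X_2.
Applying x_1(0)=1, x_2(0)=-4 gives K_1=1, K_2=6.

x_1(t) = 6e^(3t)sin(4t) + e^(3t)cos(4t), x_2(t) = 13e^(3t)sin(4t) - 4e^(3t)cos(4t)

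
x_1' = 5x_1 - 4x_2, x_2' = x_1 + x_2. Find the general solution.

Coefficient matrix A = [[5, -4], [1, 1]].
Characteristic polynomial det(A - λI) = λ^2 - 6λ + 9 = 0.
Single eigenvalue λ = 3 with algebraic multiplicity 2.
Eigenvector v = (-2,-1); generalized eigenvector w with (A-λI)w=v is (1,1).
General solution: e^(3t)[C_1·v + C_2·(t·v + w)].

x_1(t) = -2C_1e^(3t) - 2C_2te^(3t) + C_2e^(3t), x_2(t) = -C_1e^(3t) - C_2te^(3t) + C_2e^(3t)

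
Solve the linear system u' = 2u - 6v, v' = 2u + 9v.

u(t) = 3C_1e^(6t) - 2C_2e^(5t), v(t) = -2C_1e^(6t) + C_2e^(5t)

Coefficient matrix A = [[2, -6], [2, 9]].
Characteristic polynomial det(A - λI) = λ^2 - 11λ + 30 = 0.
Eigenvalues λ = 6, 5.
For λ=6: (A-λI) row 1 is [-4, -6], so an eigenvector is (3, -2).
For λ=5: (A-λI) row 1 is [-3, -6], so an eigenvector is (-2, 1).
General solution: C_1e^(6t)(3,-2) + C_2e^(5t)(-2,1).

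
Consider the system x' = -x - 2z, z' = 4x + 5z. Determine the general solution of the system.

x(t) = c_1e^(t) + c_2e^(3t), z(t) = -c_1e^(t) - 2c_2e^(3t)

Coefficient matrix A = [[-1, -2], [4, 5]].
Characteristic polynomial det(A - λI) = λ^2 - 4λ + 3 = 0.
Eigenvalues λ = 1, 3.
For λ=1: (A-λI) row 1 is [-2, -2], so an eigenvector is (1, -1).
For λ=3: (A-λI) row 1 is [-4, -2], so an eigenvector is (1, -2).
General solution: c_1e^(t)(1,-1) + c_2e^(3t)(1,-2).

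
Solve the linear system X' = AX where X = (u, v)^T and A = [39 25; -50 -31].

Coefficient matrix A = [[39, 25], [-50, -31]].
Characteristic polynomial det(A - λI) = λ^2 - 8λ + 41 = 0.
Eigenvalues λ = 4 ± 5i (complex conjugate pair).
For λ=4+5i: an eigenvector is (-2,3) - i(1,-1) = (-2 - i, 3 + i).
A real fundamental pair from Re and Im of e^((4+5i)t)v: X_1 = e^(4t)(cos(5t)·(-2,3) + sin(5t)·(1,-1)), X_2 = e^(4t)(sin(5t)·(-2,3) - cos(5t)·(1,-1)).
General solution: C_1X_1 + C_2X_2.

u(t) = C_1e^(4t)sin(5t) - 2C_1e^(4t)cos(5t) - 2C_2e^(4t)sin(5t) - C_2e^(4t)cos(5t), v(t) = -C_1e^(4t)sin(5t) + 3C_1e^(4t)cos(5t) + 3C_2e^(4t)sin(5t) + C_2e^(4t)cos(5t)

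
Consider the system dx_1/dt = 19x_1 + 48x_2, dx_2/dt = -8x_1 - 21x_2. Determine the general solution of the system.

x_1(t) = -3c_1e^(3t) - 2c_2e^(-5t), x_2(t) = c_1e^(3t) + c_2e^(-5t)

Coefficient matrix A = [[19, 48], [-8, -21]].
Characteristic polynomial det(A - λI) = λ^2 + 2λ - 15 = 0.
Eigenvalues λ = 3, -5.
For λ=3: (A-λI) row 1 is [16, 48], so an eigenvector is (-3, 1).
For λ=-5: (A-λI) row 1 is [24, 48], so an eigenvector is (-2, 1).
General solution: c_1e^(3t)(-3,1) + c_2e^(-5t)(-2,1).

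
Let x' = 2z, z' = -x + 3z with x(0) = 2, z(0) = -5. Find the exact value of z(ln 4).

A = [[0,2],[-1,3]]; eigenvalues λ = 1, 2.
Eigenvectors: (2,1) for λ=1, (1,1) for λ=2.
From the initial condition, c_1 = 7, c_2 = -12.
z(ln 4) = (7)(4^1)(1) + (-12)(4^2)(1) = -164.

-164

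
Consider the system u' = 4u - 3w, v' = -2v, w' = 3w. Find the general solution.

u(t) = K_1e^(4t) + 3K_3e^(3t), v(t) = K_2e^(-2t), w(t) = K_3e^(3t)

Coefficient matrix A = [[4, 0, -3], [0, -2, 0], [0, 0, 3]].
det(A - λI) = 0 gives eigenvalues λ = 4, -2, 3.
For λ=4: eigenvector (1,0,0).
For λ=-2: eigenvector (0,1,0).
For λ=3: eigenvector (3,0,1).
General solution: K_1e^(4t)(1,0,0) + K_2e^(-2t)(0,1,0) + K_3e^(3t)(3,0,1).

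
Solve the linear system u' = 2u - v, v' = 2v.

u(t) = -C_1e^(2t) - C_2te^(2t) - C_2e^(2t), v(t) = C_2e^(2t)

Coefficient matrix A = [[2, -1], [0, 2]].
Characteristic polynomial det(A - λI) = λ^2 - 4λ + 4 = 0.
Single eigenvalue λ = 2 with algebraic multiplicity 2.
Eigenvector v = (-1,0); generalized eigenvector w with (A-λI)w=v is (-1,1).
General solution: e^(2t)[C_1·v + C_2·(t·v + w)].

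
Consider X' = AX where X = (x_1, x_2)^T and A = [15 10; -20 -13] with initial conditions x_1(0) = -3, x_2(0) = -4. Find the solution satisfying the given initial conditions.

x_1(t) = -41e^(t)sin(2t) - 3e^(t)cos(2t), x_2(t) = 58e^(t)sin(2t) - 4e^(t)cos(2t)

Coefficient matrix A = [[15, 10], [-20, -13]].
Characteristic polynomial det(A - λI) = λ^2 - 2λ + 5 = 0.
Eigenvalues λ = 1 ± 2i (complex conjugate pair).
For λ=1+2i: an eigenvector is (1,-1) - i(2,-3) = (1 - 2i, -1 + 3i).
A real fundamental pair from Re and Im of e^((1+2i)t)v: X_1 = e^(t)(cos(2t)·(1,-1) + sin(2t)·(2,-3)), X_2 = e^(t)(sin(2t)·(1,-1) - cos(2t)·(2,-3)).
General solution: C_1X_1 + C_2X_2.
Applying x_1(0)=-3, x_2(0)=-4 gives C_1=-17, C_2=-7.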